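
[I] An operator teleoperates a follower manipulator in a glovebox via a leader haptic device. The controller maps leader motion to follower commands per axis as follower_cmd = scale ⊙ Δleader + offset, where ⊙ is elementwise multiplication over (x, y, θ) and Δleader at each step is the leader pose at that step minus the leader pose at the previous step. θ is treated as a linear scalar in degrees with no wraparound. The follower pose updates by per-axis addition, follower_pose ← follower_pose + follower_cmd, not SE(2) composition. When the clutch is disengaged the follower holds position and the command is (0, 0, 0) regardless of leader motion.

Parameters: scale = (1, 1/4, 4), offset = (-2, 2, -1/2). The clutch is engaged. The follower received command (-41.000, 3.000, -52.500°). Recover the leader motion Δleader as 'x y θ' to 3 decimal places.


-39.000 4.000 -13.000

axis x: (-41.000 − -2) / (1) = -39.000
axis y: (3.000 − 2) / (1/4) = 4.000
axis θ: (-52.500 − -1/2) / (4) = -13.000


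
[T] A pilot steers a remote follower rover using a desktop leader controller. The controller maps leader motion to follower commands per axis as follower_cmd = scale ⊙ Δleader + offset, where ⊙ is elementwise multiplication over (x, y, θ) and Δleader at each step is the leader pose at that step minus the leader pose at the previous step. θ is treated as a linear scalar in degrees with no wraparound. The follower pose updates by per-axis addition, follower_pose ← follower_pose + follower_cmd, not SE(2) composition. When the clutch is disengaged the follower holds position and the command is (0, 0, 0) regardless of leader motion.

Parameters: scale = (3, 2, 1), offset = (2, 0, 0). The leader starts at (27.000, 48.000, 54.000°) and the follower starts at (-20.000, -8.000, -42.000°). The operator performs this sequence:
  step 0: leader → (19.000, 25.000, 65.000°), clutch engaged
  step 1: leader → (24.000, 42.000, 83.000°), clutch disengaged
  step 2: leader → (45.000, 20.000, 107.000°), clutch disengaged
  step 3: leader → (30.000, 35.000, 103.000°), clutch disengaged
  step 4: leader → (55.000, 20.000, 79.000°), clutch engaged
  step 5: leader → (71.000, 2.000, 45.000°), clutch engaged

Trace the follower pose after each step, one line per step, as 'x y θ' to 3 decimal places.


step 0: Δleader=(-8.000, -23.000, 11.000°), engaged; cmd=(-22.000, -46.000, 11.000°) → follower=(-42.000, -54.000, -31.000°)
step 1: Δleader=(5.000, 17.000, 18.000°), disengaged; cmd=(0,0,0) → follower holds at (-42.000, -54.000, -31.000°)
step 2: Δleader=(21.000, -22.000, 24.000°), disengaged; cmd=(0,0,0) → follower holds at (-42.000, -54.000, -31.000°)
step 3: Δleader=(-15.000, 15.000, -4.000°), disengaged; cmd=(0,0,0) → follower holds at (-42.000, -54.000, -31.000°)
step 4: Δleader=(25.000, -15.000, -24.000°), engaged; cmd=(77.000, -30.000, -24.000°) → follower=(35.000, -84.000, -55.000°)
step 5: Δleader=(16.000, -18.000, -34.000°), engaged; cmd=(50.000, -36.000, -34.000°) → follower=(85.000, -120.000, -89.000°)

-42.000 -54.000 -31.000
-42.000 -54.000 -31.000
-42.000 -54.000 -31.000
-42.000 -54.000 -31.000
35.000 -84.000 -55.000
85.000 -120.000 -89.000


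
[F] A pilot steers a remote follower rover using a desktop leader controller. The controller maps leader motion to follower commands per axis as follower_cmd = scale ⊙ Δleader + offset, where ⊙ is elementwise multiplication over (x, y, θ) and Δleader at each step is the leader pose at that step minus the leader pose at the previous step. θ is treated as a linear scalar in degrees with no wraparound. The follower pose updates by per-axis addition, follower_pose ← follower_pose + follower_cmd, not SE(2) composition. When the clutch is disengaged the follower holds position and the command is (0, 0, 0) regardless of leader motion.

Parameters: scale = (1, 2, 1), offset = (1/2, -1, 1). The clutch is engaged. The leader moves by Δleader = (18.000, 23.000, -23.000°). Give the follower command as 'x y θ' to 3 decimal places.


18.500 45.000 -22.000

axis x: 1·18.000 + 1/2 = 18.500
axis y: 2·23.000 + -1 = 45.000
axis θ: 1·-23.000 + 1 = -22.000


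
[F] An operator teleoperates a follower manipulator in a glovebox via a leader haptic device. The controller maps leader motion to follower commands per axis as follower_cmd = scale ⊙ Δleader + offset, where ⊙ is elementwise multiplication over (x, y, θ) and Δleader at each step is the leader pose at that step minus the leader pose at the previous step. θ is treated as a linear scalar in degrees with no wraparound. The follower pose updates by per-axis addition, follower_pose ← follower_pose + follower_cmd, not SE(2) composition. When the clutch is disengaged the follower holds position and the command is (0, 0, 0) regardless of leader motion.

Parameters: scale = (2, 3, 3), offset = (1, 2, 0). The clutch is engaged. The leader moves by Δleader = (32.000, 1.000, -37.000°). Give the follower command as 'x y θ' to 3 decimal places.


65.000 5.000 -111.000

axis x: 2·32.000 + 1 = 65.000
axis y: 3·1.000 + 2 = 5.000
axis θ: 3·-37.000 + 0 = -111.000


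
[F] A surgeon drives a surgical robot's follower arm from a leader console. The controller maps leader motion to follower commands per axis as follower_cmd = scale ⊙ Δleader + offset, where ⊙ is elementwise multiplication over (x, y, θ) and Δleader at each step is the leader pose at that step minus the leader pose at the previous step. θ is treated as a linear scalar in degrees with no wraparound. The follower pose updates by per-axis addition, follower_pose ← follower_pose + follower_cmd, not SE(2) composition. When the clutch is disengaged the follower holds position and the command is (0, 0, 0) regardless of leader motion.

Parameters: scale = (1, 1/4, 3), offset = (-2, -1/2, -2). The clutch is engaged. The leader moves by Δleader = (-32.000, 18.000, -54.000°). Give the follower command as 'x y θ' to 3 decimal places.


axis x: 1·-32.000 + -2 = -34.000
axis y: 1/4·18.000 + -1/2 = 4.000
axis θ: 3·-54.000 + -2 = -164.000

-34.000 4.000 -164.000


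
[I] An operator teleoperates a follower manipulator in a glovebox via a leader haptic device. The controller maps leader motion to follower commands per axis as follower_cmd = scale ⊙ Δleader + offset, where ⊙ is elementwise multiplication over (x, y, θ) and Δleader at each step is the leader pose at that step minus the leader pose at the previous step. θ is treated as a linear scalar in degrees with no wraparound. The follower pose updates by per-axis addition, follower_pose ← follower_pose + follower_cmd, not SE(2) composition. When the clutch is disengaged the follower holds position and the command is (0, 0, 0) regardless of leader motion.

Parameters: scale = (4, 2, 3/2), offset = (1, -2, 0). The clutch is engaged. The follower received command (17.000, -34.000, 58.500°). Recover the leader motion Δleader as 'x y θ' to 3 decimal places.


axis x: (17.000 − 1) / (4) = 4.000
axis y: (-34.000 − -2) / (2) = -16.000
axis θ: (58.500 − 0) / (3/2) = 39.000

4.000 -16.000 39.000


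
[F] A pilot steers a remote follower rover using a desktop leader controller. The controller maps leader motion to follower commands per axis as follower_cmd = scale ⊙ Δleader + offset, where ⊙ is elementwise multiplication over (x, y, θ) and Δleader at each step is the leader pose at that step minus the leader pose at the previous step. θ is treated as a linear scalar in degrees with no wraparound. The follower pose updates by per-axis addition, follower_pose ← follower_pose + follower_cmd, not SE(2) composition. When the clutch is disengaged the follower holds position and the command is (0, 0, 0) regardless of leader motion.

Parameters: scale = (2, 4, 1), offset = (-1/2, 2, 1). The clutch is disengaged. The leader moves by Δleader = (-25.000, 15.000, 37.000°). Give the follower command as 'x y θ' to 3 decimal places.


clutch disengaged → follower holds; cmd = (0, 0, 0)

0.000 0.000 0.000


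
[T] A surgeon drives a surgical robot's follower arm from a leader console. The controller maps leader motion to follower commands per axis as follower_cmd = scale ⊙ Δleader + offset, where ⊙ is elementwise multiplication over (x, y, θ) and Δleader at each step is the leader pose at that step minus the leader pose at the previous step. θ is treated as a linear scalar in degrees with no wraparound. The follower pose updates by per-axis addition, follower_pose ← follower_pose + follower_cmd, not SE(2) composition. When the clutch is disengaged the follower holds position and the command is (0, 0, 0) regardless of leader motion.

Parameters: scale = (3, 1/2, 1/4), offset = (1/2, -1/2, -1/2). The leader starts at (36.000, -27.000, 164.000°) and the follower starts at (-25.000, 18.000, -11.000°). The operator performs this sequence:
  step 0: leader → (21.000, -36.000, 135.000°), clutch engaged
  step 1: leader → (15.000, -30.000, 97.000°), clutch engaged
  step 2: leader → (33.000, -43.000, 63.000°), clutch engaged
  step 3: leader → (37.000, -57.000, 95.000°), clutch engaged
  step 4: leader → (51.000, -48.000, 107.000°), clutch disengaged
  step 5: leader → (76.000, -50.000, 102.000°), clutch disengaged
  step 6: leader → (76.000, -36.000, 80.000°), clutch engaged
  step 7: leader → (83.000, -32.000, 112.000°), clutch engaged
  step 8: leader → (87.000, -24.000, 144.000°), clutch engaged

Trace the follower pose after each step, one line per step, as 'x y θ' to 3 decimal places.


-69.500 13.000 -18.750
-87.000 15.500 -28.750
-32.500 8.500 -37.750
-20.000 1.000 -30.250
-20.000 1.000 -30.250
-20.000 1.000 -30.250
-19.500 7.500 -36.250
2.000 9.000 -28.750
14.500 12.500 -21.250

step 0: Δleader=(-15.000, -9.000, -29.000°), engaged; cmd=(-44.500, -5.000, -7.750°) → follower=(-69.500, 13.000, -18.750°)
step 1: Δleader=(-6.000, 6.000, -38.000°), engaged; cmd=(-17.500, 2.500, -10.000°) → follower=(-87.000, 15.500, -28.750°)
step 2: Δleader=(18.000, -13.000, -34.000°), engaged; cmd=(54.500, -7.000, -9.000°) → follower=(-32.500, 8.500, -37.750°)
step 3: Δleader=(4.000, -14.000, 32.000°), engaged; cmd=(12.500, -7.500, 7.500°) → follower=(-20.000, 1.000, -30.250°)
step 4: Δleader=(14.000, 9.000, 12.000°), disengaged; cmd=(0,0,0) → follower holds at (-20.000, 1.000, -30.250°)
step 5: Δleader=(25.000, -2.000, -5.000°), disengaged; cmd=(0,0,0) → follower holds at (-20.000, 1.000, -30.250°)
step 6: Δleader=(0.000, 14.000, -22.000°), engaged; cmd=(0.500, 6.500, -6.000°) → follower=(-19.500, 7.500, -36.250°)
step 7: Δleader=(7.000, 4.000, 32.000°), engaged; cmd=(21.500, 1.500, 7.500°) → follower=(2.000, 9.000, -28.750°)
step 8: Δleader=(4.000, 8.000, 32.000°), engaged; cmd=(12.500, 3.500, 7.500°) → follower=(14.500, 12.500, -21.250°)


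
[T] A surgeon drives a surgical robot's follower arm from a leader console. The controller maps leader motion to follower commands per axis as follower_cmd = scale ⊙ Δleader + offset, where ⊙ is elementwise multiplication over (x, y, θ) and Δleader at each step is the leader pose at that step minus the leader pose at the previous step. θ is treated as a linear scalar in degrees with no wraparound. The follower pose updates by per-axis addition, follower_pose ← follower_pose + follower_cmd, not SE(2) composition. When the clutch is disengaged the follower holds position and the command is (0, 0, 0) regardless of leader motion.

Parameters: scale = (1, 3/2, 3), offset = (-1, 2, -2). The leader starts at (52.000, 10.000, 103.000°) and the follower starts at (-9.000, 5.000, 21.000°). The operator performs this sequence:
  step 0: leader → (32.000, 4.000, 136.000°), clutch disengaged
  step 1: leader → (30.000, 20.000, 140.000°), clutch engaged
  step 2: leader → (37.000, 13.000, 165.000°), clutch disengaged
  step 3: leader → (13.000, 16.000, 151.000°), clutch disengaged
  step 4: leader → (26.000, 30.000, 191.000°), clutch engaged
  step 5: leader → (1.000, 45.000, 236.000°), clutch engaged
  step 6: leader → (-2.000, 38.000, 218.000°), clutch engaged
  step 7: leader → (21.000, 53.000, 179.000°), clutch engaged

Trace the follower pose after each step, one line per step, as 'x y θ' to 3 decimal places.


-9.000 5.000 21.000
-12.000 31.000 31.000
-12.000 31.000 31.000
-12.000 31.000 31.000
0.000 54.000 149.000
-26.000 78.500 282.000
-30.000 70.000 226.000
-8.000 94.500 107.000

step 0: Δleader=(-20.000, -6.000, 33.000°), disengaged; cmd=(0,0,0) → follower holds at (-9.000, 5.000, 21.000°)
step 1: Δleader=(-2.000, 16.000, 4.000°), engaged; cmd=(-3.000, 26.000, 10.000°) → follower=(-12.000, 31.000, 31.000°)
step 2: Δleader=(7.000, -7.000, 25.000°), disengaged; cmd=(0,0,0) → follower holds at (-12.000, 31.000, 31.000°)
step 3: Δleader=(-24.000, 3.000, -14.000°), disengaged; cmd=(0,0,0) → follower holds at (-12.000, 31.000, 31.000°)
step 4: Δleader=(13.000, 14.000, 40.000°), engaged; cmd=(12.000, 23.000, 118.000°) → follower=(0.000, 54.000, 149.000°)
step 5: Δleader=(-25.000, 15.000, 45.000°), engaged; cmd=(-26.000, 24.500, 133.000°) → follower=(-26.000, 78.500, 282.000°)
step 6: Δleader=(-3.000, -7.000, -18.000°), engaged; cmd=(-4.000, -8.500, -56.000°) → follower=(-30.000, 70.000, 226.000°)
step 7: Δleader=(23.000, 15.000, -39.000°), engaged; cmd=(22.000, 24.500, -119.000°) → follower=(-8.000, 94.500, 107.000°)


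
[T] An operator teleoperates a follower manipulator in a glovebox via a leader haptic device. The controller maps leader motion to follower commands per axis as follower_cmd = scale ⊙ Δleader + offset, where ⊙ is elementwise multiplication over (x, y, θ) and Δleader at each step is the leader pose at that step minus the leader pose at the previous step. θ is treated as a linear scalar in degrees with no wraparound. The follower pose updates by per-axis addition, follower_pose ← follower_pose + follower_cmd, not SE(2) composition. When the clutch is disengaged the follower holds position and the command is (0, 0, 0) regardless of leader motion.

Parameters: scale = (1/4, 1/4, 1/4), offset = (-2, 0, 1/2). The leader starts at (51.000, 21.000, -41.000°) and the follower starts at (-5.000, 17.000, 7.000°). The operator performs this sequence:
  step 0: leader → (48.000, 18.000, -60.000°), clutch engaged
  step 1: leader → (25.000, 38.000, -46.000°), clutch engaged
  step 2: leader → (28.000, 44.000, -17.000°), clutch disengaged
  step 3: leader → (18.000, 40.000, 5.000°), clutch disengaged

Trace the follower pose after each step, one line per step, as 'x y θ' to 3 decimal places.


step 0: Δleader=(-3.000, -3.000, -19.000°), engaged; cmd=(-2.750, -0.750, -4.250°) → follower=(-7.750, 16.250, 2.750°)
step 1: Δleader=(-23.000, 20.000, 14.000°), engaged; cmd=(-7.750, 5.000, 4.000°) → follower=(-15.500, 21.250, 6.750°)
step 2: Δleader=(3.000, 6.000, 29.000°), disengaged; cmd=(0,0,0) → follower holds at (-15.500, 21.250, 6.750°)
step 3: Δleader=(-10.000, -4.000, 22.000°), disengaged; cmd=(0,0,0) → follower holds at (-15.500, 21.250, 6.750°)

-7.750 16.250 2.750
-15.500 21.250 6.750
-15.500 21.250 6.750
-15.500 21.250 6.750


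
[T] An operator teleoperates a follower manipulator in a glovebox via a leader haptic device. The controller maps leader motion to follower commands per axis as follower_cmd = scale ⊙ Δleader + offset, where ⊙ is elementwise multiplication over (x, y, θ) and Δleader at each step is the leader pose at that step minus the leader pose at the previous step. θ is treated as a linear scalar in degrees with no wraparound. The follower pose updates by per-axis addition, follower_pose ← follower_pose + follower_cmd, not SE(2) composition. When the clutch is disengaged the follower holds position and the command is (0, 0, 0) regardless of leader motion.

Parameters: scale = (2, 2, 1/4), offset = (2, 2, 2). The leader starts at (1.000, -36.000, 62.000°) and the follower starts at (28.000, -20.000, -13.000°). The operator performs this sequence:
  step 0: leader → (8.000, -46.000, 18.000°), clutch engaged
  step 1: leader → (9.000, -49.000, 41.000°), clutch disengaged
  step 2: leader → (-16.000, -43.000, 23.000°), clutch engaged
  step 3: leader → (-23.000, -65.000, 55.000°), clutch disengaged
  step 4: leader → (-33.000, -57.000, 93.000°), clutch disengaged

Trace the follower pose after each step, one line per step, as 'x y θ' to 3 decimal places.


step 0: Δleader=(7.000, -10.000, -44.000°), engaged; cmd=(16.000, -18.000, -9.000°) → follower=(44.000, -38.000, -22.000°)
step 1: Δleader=(1.000, -3.000, 23.000°), disengaged; cmd=(0,0,0) → follower holds at (44.000, -38.000, -22.000°)
step 2: Δleader=(-25.000, 6.000, -18.000°), engaged; cmd=(-48.000, 14.000, -2.500°) → follower=(-4.000, -24.000, -24.500°)
step 3: Δleader=(-7.000, -22.000, 32.000°), disengaged; cmd=(0,0,0) → follower holds at (-4.000, -24.000, -24.500°)
step 4: Δleader=(-10.000, 8.000, 38.000°), disengaged; cmd=(0,0,0) → follower holds at (-4.000, -24.000, -24.500°)

44.000 -38.000 -22.000
44.000 -38.000 -22.000
-4.000 -24.000 -24.500
-4.000 -24.000 -24.500
-4.000 -24.000 -24.500


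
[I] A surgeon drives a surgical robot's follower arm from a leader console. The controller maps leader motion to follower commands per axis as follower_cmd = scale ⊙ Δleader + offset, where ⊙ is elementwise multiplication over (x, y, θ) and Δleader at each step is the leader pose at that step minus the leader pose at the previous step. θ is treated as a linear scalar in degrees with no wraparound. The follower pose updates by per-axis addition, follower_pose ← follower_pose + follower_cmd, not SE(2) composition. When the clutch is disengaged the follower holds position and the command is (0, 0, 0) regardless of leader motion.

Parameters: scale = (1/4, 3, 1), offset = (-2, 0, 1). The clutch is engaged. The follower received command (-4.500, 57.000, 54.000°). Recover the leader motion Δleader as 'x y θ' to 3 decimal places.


axis x: (-4.500 − -2) / (1/4) = -10.000
axis y: (57.000 − 0) / (3) = 19.000
axis θ: (54.000 − 1) / (1) = 53.000

-10.000 19.000 53.000


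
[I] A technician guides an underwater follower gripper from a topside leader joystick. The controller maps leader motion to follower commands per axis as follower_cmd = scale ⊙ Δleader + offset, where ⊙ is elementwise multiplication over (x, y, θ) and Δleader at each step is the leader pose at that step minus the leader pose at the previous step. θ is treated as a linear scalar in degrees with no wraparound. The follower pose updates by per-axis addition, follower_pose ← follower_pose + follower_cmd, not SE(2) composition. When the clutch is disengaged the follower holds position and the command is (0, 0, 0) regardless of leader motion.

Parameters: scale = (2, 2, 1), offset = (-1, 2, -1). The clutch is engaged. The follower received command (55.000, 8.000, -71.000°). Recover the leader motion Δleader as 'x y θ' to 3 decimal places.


28.000 3.000 -70.000

axis x: (55.000 − -1) / (2) = 28.000
axis y: (8.000 − 2) / (2) = 3.000
axis θ: (-71.000 − -1) / (1) = -70.000


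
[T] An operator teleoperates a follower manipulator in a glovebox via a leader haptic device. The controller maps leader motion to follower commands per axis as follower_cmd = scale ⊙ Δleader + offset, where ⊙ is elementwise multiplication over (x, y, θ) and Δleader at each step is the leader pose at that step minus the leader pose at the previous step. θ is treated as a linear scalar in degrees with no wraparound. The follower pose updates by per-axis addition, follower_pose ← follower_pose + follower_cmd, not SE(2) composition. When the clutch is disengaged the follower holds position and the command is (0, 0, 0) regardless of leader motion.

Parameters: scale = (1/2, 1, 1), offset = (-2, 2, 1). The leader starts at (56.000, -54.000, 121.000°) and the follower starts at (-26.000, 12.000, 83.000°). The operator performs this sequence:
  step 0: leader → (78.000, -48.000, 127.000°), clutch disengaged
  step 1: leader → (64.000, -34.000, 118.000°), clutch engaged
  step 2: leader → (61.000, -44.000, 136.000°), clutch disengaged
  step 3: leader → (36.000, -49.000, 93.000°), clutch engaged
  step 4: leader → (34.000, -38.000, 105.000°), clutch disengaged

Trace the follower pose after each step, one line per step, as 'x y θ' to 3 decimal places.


step 0: Δleader=(22.000, 6.000, 6.000°), disengaged; cmd=(0,0,0) → follower holds at (-26.000, 12.000, 83.000°)
step 1: Δleader=(-14.000, 14.000, -9.000°), engaged; cmd=(-9.000, 16.000, -8.000°) → follower=(-35.000, 28.000, 75.000°)
step 2: Δleader=(-3.000, -10.000, 18.000°), disengaged; cmd=(0,0,0) → follower holds at (-35.000, 28.000, 75.000°)
step 3: Δleader=(-25.000, -5.000, -43.000°), engaged; cmd=(-14.500, -3.000, -42.000°) → follower=(-49.500, 25.000, 33.000°)
step 4: Δleader=(-2.000, 11.000, 12.000°), disengaged; cmd=(0,0,0) → follower holds at (-49.500, 25.000, 33.000°)

-26.000 12.000 83.000
-35.000 28.000 75.000
-35.000 28.000 75.000
-49.500 25.000 33.000
-49.500 25.000 33.000


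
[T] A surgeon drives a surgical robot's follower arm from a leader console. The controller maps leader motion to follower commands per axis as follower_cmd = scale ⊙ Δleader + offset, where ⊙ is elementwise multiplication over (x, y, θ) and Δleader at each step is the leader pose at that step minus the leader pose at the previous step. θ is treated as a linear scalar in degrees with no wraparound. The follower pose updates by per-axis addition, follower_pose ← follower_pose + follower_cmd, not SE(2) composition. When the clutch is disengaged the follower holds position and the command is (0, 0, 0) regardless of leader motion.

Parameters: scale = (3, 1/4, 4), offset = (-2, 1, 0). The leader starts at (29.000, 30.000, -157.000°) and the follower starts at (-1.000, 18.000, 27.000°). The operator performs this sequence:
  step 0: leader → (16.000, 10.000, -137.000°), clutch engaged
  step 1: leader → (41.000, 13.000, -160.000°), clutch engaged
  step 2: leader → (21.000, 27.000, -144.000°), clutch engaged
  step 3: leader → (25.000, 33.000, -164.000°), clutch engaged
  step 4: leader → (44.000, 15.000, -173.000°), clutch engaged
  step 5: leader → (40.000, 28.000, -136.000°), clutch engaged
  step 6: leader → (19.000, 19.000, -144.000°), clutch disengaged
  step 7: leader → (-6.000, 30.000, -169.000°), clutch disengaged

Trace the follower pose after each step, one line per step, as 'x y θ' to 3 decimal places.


step 0: Δleader=(-13.000, -20.000, 20.000°), engaged; cmd=(-41.000, -4.000, 80.000°) → follower=(-42.000, 14.000, 107.000°)
step 1: Δleader=(25.000, 3.000, -23.000°), engaged; cmd=(73.000, 1.750, -92.000°) → follower=(31.000, 15.750, 15.000°)
step 2: Δleader=(-20.000, 14.000, 16.000°), engaged; cmd=(-62.000, 4.500, 64.000°) → follower=(-31.000, 20.250, 79.000°)
step 3: Δleader=(4.000, 6.000, -20.000°), engaged; cmd=(10.000, 2.500, -80.000°) → follower=(-21.000, 22.750, -1.000°)
step 4: Δleader=(19.000, -18.000, -9.000°), engaged; cmd=(55.000, -3.500, -36.000°) → follower=(34.000, 19.250, -37.000°)
step 5: Δleader=(-4.000, 13.000, 37.000°), engaged; cmd=(-14.000, 4.250, 148.000°) → follower=(20.000, 23.500, 111.000°)
step 6: Δleader=(-21.000, -9.000, -8.000°), disengaged; cmd=(0,0,0) → follower holds at (20.000, 23.500, 111.000°)
step 7: Δleader=(-25.000, 11.000, -25.000°), disengaged; cmd=(0,0,0) → follower holds at (20.000, 23.500, 111.000°)

-42.000 14.000 107.000
31.000 15.750 15.000
-31.000 20.250 79.000
-21.000 22.750 -1.000
34.000 19.250 -37.000
20.000 23.500 111.000
20.000 23.500 111.000
20.000 23.500 111.000


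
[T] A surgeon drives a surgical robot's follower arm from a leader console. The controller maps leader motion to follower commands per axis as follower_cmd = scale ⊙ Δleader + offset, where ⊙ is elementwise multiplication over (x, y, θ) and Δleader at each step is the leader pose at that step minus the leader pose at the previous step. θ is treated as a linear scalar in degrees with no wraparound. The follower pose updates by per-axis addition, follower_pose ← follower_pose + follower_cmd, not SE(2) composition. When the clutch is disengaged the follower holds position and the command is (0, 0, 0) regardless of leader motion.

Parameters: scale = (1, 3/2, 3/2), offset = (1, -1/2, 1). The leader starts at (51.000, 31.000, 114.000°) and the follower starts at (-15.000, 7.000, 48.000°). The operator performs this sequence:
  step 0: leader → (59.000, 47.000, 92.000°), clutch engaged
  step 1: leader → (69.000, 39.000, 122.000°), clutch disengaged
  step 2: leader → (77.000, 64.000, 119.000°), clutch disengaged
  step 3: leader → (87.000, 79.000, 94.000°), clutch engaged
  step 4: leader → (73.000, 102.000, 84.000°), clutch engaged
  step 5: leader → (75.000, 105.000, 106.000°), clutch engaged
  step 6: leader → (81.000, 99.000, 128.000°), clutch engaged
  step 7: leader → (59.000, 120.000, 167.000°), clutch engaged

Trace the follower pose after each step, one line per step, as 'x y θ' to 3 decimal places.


-6.000 30.500 16.000
-6.000 30.500 16.000
-6.000 30.500 16.000
5.000 52.500 -20.500
-8.000 86.500 -34.500
-5.000 90.500 -0.500
2.000 81.000 33.500
-19.000 112.000 93.000

step 0: Δleader=(8.000, 16.000, -22.000°), engaged; cmd=(9.000, 23.500, -32.000°) → follower=(-6.000, 30.500, 16.000°)
step 1: Δleader=(10.000, -8.000, 30.000°), disengaged; cmd=(0,0,0) → follower holds at (-6.000, 30.500, 16.000°)
step 2: Δleader=(8.000, 25.000, -3.000°), disengaged; cmd=(0,0,0) → follower holds at (-6.000, 30.500, 16.000°)
step 3: Δleader=(10.000, 15.000, -25.000°), engaged; cmd=(11.000, 22.000, -36.500°) → follower=(5.000, 52.500, -20.500°)
step 4: Δleader=(-14.000, 23.000, -10.000°), engaged; cmd=(-13.000, 34.000, -14.000°) → follower=(-8.000, 86.500, -34.500°)
step 5: Δleader=(2.000, 3.000, 22.000°), engaged; cmd=(3.000, 4.000, 34.000°) → follower=(-5.000, 90.500, -0.500°)
step 6: Δleader=(6.000, -6.000, 22.000°), engaged; cmd=(7.000, -9.500, 34.000°) → follower=(2.000, 81.000, 33.500°)
step 7: Δleader=(-22.000, 21.000, 39.000°), engaged; cmd=(-21.000, 31.000, 59.500°) → follower=(-19.000, 112.000, 93.000°)


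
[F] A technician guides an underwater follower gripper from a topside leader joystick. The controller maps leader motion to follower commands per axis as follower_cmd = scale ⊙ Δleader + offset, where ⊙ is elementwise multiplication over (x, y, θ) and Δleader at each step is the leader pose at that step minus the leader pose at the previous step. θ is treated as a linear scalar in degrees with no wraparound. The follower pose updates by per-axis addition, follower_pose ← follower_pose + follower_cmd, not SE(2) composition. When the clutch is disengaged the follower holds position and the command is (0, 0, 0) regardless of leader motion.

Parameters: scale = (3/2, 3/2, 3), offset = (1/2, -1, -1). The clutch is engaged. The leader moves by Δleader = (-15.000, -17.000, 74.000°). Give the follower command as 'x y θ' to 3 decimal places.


-22.000 -26.500 221.000

axis x: 3/2·-15.000 + 1/2 = -22.000
axis y: 3/2·-17.000 + -1 = -26.500
axis θ: 3·74.000 + -1 = 221.000


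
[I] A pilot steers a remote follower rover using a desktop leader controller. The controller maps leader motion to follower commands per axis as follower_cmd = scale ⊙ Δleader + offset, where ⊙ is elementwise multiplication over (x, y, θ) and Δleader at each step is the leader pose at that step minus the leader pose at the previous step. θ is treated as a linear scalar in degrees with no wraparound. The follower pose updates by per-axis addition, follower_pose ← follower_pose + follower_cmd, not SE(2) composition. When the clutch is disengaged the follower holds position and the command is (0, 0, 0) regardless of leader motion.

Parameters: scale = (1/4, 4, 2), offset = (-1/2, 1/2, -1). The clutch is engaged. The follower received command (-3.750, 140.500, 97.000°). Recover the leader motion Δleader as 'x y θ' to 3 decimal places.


axis x: (-3.750 − -1/2) / (1/4) = -13.000
axis y: (140.500 − 1/2) / (4) = 35.000
axis θ: (97.000 − -1) / (2) = 49.000

-13.000 35.000 49.000


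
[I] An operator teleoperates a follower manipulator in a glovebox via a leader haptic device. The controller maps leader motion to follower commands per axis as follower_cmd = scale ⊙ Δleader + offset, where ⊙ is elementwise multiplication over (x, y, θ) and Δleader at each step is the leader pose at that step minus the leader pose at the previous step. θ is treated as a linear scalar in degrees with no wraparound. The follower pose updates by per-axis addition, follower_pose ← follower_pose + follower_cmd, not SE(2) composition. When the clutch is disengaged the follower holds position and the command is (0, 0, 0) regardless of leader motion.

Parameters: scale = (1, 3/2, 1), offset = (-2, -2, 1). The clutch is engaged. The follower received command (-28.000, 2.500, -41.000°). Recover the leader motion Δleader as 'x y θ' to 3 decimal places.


axis x: (-28.000 − -2) / (1) = -26.000
axis y: (2.500 − -2) / (3/2) = 3.000
axis θ: (-41.000 − 1) / (1) = -42.000

-26.000 3.000 -42.000


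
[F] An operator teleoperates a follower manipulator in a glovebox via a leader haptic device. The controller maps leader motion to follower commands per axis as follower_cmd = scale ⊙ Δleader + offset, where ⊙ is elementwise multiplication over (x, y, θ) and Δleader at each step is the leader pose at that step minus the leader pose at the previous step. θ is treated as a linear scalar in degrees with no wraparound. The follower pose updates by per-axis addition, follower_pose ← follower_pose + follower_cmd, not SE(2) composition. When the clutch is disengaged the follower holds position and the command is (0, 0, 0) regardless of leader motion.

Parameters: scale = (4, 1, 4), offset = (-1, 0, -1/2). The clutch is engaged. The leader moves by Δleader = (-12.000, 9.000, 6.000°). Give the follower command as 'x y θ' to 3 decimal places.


-49.000 9.000 23.500

axis x: 4·-12.000 + -1 = -49.000
axis y: 1·9.000 + 0 = 9.000
axis θ: 4·6.000 + -1/2 = 23.500


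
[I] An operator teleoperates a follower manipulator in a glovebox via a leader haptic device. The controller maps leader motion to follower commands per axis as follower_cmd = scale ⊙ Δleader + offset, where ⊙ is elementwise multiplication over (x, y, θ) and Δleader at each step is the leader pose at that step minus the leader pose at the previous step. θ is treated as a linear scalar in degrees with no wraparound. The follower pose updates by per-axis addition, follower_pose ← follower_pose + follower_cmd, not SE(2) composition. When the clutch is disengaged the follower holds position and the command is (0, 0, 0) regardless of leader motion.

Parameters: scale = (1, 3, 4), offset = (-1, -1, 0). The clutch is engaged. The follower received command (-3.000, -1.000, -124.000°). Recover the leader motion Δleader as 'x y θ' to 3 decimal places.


axis x: (-3.000 − -1) / (1) = -2.000
axis y: (-1.000 − -1) / (3) = 0.000
axis θ: (-124.000 − 0) / (4) = -31.000

-2.000 0.000 -31.000


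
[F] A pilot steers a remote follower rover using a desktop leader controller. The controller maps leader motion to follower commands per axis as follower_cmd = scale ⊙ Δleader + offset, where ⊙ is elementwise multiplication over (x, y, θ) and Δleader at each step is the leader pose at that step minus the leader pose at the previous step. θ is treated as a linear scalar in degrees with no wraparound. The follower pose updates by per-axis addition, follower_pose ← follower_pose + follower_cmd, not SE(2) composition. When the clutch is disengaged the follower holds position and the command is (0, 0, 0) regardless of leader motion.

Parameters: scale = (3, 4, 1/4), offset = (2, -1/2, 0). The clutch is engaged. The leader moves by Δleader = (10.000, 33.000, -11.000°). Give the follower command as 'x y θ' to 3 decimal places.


axis x: 3·10.000 + 2 = 32.000
axis y: 4·33.000 + -1/2 = 131.500
axis θ: 1/4·-11.000 + 0 = -2.750

32.000 131.500 -2.750


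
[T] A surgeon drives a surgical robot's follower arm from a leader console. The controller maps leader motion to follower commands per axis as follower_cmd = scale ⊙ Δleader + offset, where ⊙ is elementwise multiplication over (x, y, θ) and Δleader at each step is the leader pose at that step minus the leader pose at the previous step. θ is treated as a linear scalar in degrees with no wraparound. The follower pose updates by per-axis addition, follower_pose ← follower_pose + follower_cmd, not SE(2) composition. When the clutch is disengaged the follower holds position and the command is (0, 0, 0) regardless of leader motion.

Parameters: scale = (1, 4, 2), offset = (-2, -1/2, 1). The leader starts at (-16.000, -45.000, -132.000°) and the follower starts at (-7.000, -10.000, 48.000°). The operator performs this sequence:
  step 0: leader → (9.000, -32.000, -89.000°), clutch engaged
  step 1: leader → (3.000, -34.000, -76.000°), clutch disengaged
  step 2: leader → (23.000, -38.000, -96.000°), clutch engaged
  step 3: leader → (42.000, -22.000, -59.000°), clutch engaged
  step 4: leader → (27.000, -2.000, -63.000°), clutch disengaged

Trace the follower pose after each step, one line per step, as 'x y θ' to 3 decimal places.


step 0: Δleader=(25.000, 13.000, 43.000°), engaged; cmd=(23.000, 51.500, 87.000°) → follower=(16.000, 41.500, 135.000°)
step 1: Δleader=(-6.000, -2.000, 13.000°), disengaged; cmd=(0,0,0) → follower holds at (16.000, 41.500, 135.000°)
step 2: Δleader=(20.000, -4.000, -20.000°), engaged; cmd=(18.000, -16.500, -39.000°) → follower=(34.000, 25.000, 96.000°)
step 3: Δleader=(19.000, 16.000, 37.000°), engaged; cmd=(17.000, 63.500, 75.000°) → follower=(51.000, 88.500, 171.000°)
step 4: Δleader=(-15.000, 20.000, -4.000°), disengaged; cmd=(0,0,0) → follower holds at (51.000, 88.500, 171.000°)

16.000 41.500 135.000
16.000 41.500 135.000
34.000 25.000 96.000
51.000 88.500 171.000
51.000 88.500 171.000


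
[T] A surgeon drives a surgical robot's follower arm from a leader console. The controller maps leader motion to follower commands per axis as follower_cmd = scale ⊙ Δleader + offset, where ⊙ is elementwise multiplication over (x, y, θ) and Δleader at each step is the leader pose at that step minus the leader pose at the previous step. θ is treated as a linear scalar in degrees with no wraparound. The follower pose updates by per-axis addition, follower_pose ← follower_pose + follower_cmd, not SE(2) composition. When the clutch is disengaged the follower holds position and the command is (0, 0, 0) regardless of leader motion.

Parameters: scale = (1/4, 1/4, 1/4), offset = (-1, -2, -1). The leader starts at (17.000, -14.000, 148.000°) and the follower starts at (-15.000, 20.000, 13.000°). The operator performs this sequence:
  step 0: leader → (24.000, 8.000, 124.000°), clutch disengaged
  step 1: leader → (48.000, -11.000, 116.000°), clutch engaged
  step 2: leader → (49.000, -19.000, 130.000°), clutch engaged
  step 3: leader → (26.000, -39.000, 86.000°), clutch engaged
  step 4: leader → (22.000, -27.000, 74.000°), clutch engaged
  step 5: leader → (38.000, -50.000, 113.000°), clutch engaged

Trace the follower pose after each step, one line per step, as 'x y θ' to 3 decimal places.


-15.000 20.000 13.000
-10.000 13.250 10.000
-10.750 9.250 12.500
-17.500 2.250 0.500
-19.500 3.250 -3.500
-16.500 -4.500 5.250

step 0: Δleader=(7.000, 22.000, -24.000°), disengaged; cmd=(0,0,0) → follower holds at (-15.000, 20.000, 13.000°)
step 1: Δleader=(24.000, -19.000, -8.000°), engaged; cmd=(5.000, -6.750, -3.000°) → follower=(-10.000, 13.250, 10.000°)
step 2: Δleader=(1.000, -8.000, 14.000°), engaged; cmd=(-0.750, -4.000, 2.500°) → follower=(-10.750, 9.250, 12.500°)
step 3: Δleader=(-23.000, -20.000, -44.000°), engaged; cmd=(-6.750, -7.000, -12.000°) → follower=(-17.500, 2.250, 0.500°)
step 4: Δleader=(-4.000, 12.000, -12.000°), engaged; cmd=(-2.000, 1.000, -4.000°) → follower=(-19.500, 3.250, -3.500°)
step 5: Δleader=(16.000, -23.000, 39.000°), engaged; cmd=(3.000, -7.750, 8.750°) → follower=(-16.500, -4.500, 5.250°)


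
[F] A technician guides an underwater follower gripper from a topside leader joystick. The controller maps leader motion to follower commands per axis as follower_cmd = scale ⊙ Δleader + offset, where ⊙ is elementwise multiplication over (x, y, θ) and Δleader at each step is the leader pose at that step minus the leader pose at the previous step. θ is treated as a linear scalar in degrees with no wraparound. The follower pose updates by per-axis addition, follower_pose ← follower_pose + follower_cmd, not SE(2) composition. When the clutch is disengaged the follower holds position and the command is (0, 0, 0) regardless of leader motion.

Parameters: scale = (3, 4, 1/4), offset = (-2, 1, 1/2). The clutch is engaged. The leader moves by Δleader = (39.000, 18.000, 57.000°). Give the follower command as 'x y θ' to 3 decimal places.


axis x: 3·39.000 + -2 = 115.000
axis y: 4·18.000 + 1 = 73.000
axis θ: 1/4·57.000 + 1/2 = 14.750

115.000 73.000 14.750


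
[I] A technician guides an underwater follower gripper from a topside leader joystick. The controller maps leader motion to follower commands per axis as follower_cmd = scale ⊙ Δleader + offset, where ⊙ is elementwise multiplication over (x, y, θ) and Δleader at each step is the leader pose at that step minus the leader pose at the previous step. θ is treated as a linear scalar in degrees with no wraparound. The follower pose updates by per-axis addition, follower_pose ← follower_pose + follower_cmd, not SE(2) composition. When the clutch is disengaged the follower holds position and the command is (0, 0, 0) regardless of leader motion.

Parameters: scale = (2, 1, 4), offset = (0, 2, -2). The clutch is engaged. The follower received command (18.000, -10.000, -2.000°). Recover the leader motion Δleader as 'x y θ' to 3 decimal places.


9.000 -12.000 0.000

axis x: (18.000 − 0) / (2) = 9.000
axis y: (-10.000 − 2) / (1) = -12.000
axis θ: (-2.000 − -2) / (4) = 0.000


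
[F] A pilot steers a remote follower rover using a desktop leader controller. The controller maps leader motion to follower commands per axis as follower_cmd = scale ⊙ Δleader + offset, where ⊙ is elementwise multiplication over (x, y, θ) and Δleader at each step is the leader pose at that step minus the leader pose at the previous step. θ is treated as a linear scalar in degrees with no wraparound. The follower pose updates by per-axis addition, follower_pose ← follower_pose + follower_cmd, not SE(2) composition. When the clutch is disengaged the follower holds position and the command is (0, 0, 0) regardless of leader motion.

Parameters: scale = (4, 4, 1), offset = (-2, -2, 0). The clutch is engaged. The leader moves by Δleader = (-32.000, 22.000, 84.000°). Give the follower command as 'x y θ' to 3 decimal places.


axis x: 4·-32.000 + -2 = -130.000
axis y: 4·22.000 + -2 = 86.000
axis θ: 1·84.000 + 0 = 84.000

-130.000 86.000 84.000


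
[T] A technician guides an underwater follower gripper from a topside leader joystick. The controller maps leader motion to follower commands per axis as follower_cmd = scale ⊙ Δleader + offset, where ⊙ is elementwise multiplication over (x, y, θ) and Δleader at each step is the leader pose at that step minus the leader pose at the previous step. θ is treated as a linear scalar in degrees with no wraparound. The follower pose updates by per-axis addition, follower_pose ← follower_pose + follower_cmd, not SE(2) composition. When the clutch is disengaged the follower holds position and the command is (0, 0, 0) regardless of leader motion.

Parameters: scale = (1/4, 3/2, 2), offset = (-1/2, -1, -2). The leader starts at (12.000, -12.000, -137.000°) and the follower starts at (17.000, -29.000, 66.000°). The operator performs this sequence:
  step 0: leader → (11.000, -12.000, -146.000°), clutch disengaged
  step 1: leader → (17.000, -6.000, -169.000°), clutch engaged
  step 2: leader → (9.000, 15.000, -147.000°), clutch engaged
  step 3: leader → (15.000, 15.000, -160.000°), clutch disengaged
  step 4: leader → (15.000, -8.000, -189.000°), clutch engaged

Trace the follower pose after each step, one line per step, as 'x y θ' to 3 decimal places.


17.000 -29.000 66.000
18.000 -21.000 18.000
15.500 9.500 60.000
15.500 9.500 60.000
15.000 -26.000 0.000

step 0: Δleader=(-1.000, 0.000, -9.000°), disengaged; cmd=(0,0,0) → follower holds at (17.000, -29.000, 66.000°)
step 1: Δleader=(6.000, 6.000, -23.000°), engaged; cmd=(1.000, 8.000, -48.000°) → follower=(18.000, -21.000, 18.000°)
step 2: Δleader=(-8.000, 21.000, 22.000°), engaged; cmd=(-2.500, 30.500, 42.000°) → follower=(15.500, 9.500, 60.000°)
step 3: Δleader=(6.000, 0.000, -13.000°), disengaged; cmd=(0,0,0) → follower holds at (15.500, 9.500, 60.000°)
step 4: Δleader=(0.000, -23.000, -29.000°), engaged; cmd=(-0.500, -35.500, -60.000°) → follower=(15.000, -26.000, 0.000°)
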